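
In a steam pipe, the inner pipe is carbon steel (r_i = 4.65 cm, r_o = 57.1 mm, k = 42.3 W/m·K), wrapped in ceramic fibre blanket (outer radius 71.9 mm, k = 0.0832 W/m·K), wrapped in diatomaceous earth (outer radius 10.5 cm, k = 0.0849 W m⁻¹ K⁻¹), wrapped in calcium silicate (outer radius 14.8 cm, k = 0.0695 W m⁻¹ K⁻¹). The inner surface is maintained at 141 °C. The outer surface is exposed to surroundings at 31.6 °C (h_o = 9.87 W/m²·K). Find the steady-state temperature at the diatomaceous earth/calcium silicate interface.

Resistance network (inner→outer):
  R'_carbon steel = ln(0.0571/0.0465)/(2πk) = 0.2054/(2π·42.3) = 7.726×10^-4 m·K/W
  R'_ceramic fibre blanket = ln(0.0719/0.0571)/(2πk) = 0.2305/(2π·0.0832) = 0.4409 m·K/W
  R'_diatomaceous earth = ln(0.105/0.0719)/(2πk) = 0.3787/(2π·0.0849) = 0.7099 m·K/W
  R'_calcium silicate = ln(0.148/0.105)/(2πk) = 0.3433/(2π·0.0695) = 0.7860 m·K/W
  R'_conv,out = 1/(2πr h) = 1/(2π·0.148·9.87) = 0.1090 m·K/W
ΣR = 7.726×10^-4 + 0.4409 + 0.7099 + 0.7860 + 0.1090 = 2.047 m·K/W
Q' = ΔT/ΣR = (141 °C − 31.6 °C)/2.047 = 53.44 W/m
From the inner boundary to the diatomaceous earth/calcium silicate interface, ΣR_partial = 1.152 m·K/W.
T_interface = T_in − Q'·ΣR_partial = 141 °C − (53.44)(1.152) = 79.4 °C

T = 79.4 °C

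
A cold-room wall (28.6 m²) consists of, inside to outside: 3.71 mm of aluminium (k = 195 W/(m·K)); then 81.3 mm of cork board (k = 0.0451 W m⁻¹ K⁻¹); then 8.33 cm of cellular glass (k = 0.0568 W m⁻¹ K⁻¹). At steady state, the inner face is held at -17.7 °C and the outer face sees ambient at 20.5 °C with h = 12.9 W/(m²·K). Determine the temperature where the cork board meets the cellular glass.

T = 2.88 °C

Resistance network (inner→outer):
  R_aluminium = L/(kA) = 0.00371/(195·28.6) = 6.652×10^-7 K/W
  R_cork board = L/(kA) = 0.0813/(0.0451·28.6) = 0.06303 K/W
  R_cellular glass = L/(kA) = 0.0833/(0.0568·28.6) = 0.05128 K/W
  R_conv,out = 1/(hA) = 1/(12.9·28.6) = 0.002710 K/W
ΣR = 6.652×10^-7 + 0.06303 + 0.05128 + 0.002710 = 0.1170 K/W
Q = ΔT/ΣR = (-17.7 °C − 20.5 °C)/0.1170 = -326.5 W
From the inner boundary to the cork board/cellular glass interface, ΣR_partial = 0.06303 K/W.
T_interface = T_in − Q·ΣR_partial = -17.7 °C − (-326.5)(0.06303) = 2.88 °C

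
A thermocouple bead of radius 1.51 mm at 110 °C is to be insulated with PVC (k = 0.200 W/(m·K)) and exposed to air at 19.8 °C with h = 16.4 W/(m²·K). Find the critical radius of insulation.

r_cr = 2.44 cm

For a sphere, r_cr = 2k_ins/h = 2·0.200/16.4 = 0.0244 m = 2.44 cm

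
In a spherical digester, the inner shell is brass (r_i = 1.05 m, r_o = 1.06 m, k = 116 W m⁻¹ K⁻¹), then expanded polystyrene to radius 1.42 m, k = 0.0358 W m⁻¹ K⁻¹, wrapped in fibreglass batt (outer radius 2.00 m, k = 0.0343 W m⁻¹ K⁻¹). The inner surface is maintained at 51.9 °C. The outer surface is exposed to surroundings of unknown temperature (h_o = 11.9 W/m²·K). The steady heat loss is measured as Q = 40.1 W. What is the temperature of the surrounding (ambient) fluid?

T_out = 11.5 °C

Series resistances:
  R_brass = (1/1.05 − 1/1.06)/(4πk) = 0.008985/(4π·116) = 6.164×10^-6 K/W
  R_expanded polystyrene = (1/1.06 − 1/1.42)/(4πk) = 0.2392/(4π·0.0358) = 0.5316 K/W
  R_fibreglass batt = (1/1.42 − 1/2.00)/(4πk) = 0.2042/(4π·0.0343) = 0.4738 K/W
  R_conv,out = 1/(4πr²h) = 1/(4π·2.00²·11.9) = 0.001672 K/W
ΣR = 1.007 K/W
ΔT = Q·ΣR = 40.1 × 1.007 = 40.38 K
Heat flows outward, so T_out = T_in − ΔT = 51.9 − 40.38 = 11.5 °C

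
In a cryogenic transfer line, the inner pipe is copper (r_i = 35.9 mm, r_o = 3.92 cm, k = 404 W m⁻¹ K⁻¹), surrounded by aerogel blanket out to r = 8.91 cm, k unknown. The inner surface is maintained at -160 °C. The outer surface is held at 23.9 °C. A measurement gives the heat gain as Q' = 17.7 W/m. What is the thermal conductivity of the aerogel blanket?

ΣR = ΔT/Q' = |-160 − 23.9|/17.7 = 10.39 m·K/W
Known resistances:
  R'_copper = ln(0.0392/0.0359)/(2πk) = 0.08794/(2π·404) = 3.464×10^-5 m·K/W
R_aerogel blanket = ΣR − ΣR_known = 10.39 − 3.464×10^-5 = 10.39 m·K/W
ln(r₂/r₁)/(2πk) = 10.39 ⇒ k = 0.8211/(2π·10.39) = 0.0126 W/m·K

k = 0.0126 W/m·K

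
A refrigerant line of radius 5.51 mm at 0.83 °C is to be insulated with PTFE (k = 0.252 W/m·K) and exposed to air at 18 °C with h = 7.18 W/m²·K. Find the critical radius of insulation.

For a cylinder, r_cr = k_ins/h = 0.252/7.18 = 0.0351 m = 3.51 cm

r_cr = 3.51 cm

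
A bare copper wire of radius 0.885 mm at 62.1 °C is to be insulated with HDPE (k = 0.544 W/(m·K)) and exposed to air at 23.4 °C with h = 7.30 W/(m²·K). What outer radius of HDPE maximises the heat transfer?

r_cr = 7.45 cm

For a cylinder, r_cr = k_ins/h = 0.544/7.30 = 0.0745 m = 7.45 cm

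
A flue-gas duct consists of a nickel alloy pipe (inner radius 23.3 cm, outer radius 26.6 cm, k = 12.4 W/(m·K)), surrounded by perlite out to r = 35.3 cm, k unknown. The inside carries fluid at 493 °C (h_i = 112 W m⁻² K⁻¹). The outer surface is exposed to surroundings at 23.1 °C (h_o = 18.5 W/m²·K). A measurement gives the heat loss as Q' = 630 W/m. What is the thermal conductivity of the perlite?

k = 0.0631 W/m·K

ΣR = ΔT/Q' = |493 − 23.1|/630 = 0.7459 m·K/W
Known resistances:
  R'_conv,in = 1/(2πr h) = 1/(2π·0.233·112) = 0.006099 m·K/W
  R'_nickel alloy = ln(0.266/0.233)/(2πk) = 0.1325/(2π·12.4) = 0.001700 m·K/W
  R'_conv,out = 1/(2πr h) = 1/(2π·0.353·18.5) = 0.02437 m·K/W
R_perlite = ΣR − ΣR_known = 0.7459 − 0.03217 = 0.7137 m·K/W
ln(r₂/r₁)/(2πk) = 0.7137 ⇒ k = 0.2830/(2π·0.7137) = 0.0631 W/m·K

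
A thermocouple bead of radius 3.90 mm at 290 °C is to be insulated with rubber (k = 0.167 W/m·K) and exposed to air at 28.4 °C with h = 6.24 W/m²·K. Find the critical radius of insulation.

For a sphere, r_cr = 2k_ins/h = 2·0.167/6.24 = 0.0535 m = 5.35 cm

r_cr = 5.35 cm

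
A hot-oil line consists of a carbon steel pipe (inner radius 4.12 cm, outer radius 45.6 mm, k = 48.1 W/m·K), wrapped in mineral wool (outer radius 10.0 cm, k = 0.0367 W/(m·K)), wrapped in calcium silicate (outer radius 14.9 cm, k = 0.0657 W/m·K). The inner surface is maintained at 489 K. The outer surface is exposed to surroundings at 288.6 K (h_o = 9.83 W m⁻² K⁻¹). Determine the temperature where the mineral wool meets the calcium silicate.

Resistance network (inner→outer):
  R'_carbon steel = ln(0.0456/0.0412)/(2πk) = 0.1015/(2π·48.1) = 3.357×10^-4 m·K/W
  R'_mineral wool = ln(0.100/0.0456)/(2πk) = 0.7853/(2π·0.0367) = 3.405 m·K/W
  R'_calcium silicate = ln(0.149/0.100)/(2πk) = 0.3988/(2π·0.0657) = 0.9660 m·K/W
  R'_conv,out = 1/(2πr h) = 1/(2π·0.149·9.83) = 0.1087 m·K/W
ΣR = 3.357×10^-4 + 3.405 + 0.9660 + 0.1087 = 4.480 m·K/W
Q' = ΔT/ΣR = (489 K − 288.6 K)/4.480 = 44.73 W/m
From the inner boundary to the mineral wool/calcium silicate interface, ΣR_partial = 3.405 m·K/W.
T_interface = T_in − Q'·ΣR_partial = 489 K − (44.73)(3.405) = 336.7 K

T = 336.7 K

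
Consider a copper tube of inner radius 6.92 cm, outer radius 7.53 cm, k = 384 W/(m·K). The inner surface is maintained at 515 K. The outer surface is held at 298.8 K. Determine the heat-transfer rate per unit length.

Q' = 6.17×10^6 W/m

Q' = 2πk·ΔT/ln(r₂/r₁) = 2π × 384 × 216.2 / ln(0.0753/0.0692) = 6.17×10^6 W/m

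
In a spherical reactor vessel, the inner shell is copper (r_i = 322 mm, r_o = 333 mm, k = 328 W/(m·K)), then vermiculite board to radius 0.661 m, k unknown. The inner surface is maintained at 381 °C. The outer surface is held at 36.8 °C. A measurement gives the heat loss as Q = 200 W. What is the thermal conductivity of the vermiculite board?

ΣR = ΔT/Q = |381 − 36.8|/200 = 1.721 K/W
Known resistances:
  R_copper = (1/0.322 − 1/0.333)/(4πk) = 0.1026/(4π·328) = 2.489×10^-5 K/W
R_vermiculite board = ΣR − ΣR_known = 1.721 − 2.489×10^-5 = 1.721 K/W
(1/r₁−1/r₂)/(4πk) = 1.721 ⇒ k = 1.490/(4π·1.721) = 0.0689 W/m·K

k = 0.0689 W/m·K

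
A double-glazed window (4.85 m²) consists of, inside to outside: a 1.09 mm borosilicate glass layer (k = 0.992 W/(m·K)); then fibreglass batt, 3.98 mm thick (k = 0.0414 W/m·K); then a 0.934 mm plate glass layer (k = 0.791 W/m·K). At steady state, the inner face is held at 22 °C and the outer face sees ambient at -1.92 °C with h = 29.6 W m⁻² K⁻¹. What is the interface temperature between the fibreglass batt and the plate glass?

Series thermal resistances, inner to outer:
  R_borosilicate glass = L/(kA) = 0.00109/(0.992·4.85) = 2.266×10^-4 K/W
  R_fibreglass batt = L/(kA) = 0.00398/(0.0414·4.85) = 0.01982 K/W
  R_plate glass = L/(kA) = 9.34×10^-4/(0.791·4.85) = 2.435×10^-4 K/W
  R_conv,out = 1/(hA) = 1/(29.6·4.85) = 0.006966 K/W
ΣR = 2.266×10^-4 + 0.01982 + 2.435×10^-4 + 0.006966 = 0.02726 K/W
Q = ΔT/ΣR = (22 °C − -1.92 °C)/0.02726 = 877.5 W
From the inner boundary to the fibreglass batt/plate glass interface, ΣR_partial = 0.02005 K/W.
T_interface = T_in − Q·ΣR_partial = 22 °C − (877.5)(0.02005) = 4.41 °C

T = 4.41 °C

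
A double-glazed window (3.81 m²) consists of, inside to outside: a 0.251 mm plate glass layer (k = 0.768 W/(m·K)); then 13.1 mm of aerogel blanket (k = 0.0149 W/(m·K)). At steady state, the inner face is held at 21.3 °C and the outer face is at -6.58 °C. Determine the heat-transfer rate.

Resistance network (inner→outer):
  R_plate glass = L/(kA) = 2.51×10^-4/(0.768·3.81) = 8.578×10^-5 K/W
  R_aerogel blanket = L/(kA) = 0.0131/(0.0149·3.81) = 0.2308 K/W
ΣR = 8.578×10^-5 + 0.2308 = 0.2309 K/W
Q = ΔT/ΣR = (21.3 °C − -6.58 °C)/0.2309 = 121 W

Q = 121 W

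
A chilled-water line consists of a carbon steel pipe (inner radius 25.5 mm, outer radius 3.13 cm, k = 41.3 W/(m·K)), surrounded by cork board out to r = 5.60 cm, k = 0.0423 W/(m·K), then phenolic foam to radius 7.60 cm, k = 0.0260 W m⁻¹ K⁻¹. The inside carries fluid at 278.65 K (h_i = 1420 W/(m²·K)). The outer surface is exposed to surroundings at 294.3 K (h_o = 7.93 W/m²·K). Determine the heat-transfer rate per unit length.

Resistance network (inner→outer):
  R'_conv,in = 1/(2πr h) = 1/(2π·0.0255·1420) = 0.004395 m·K/W
  R'_carbon steel = ln(0.0313/0.0255)/(2πk) = 0.2049/(2π·41.3) = 7.898×10^-4 m·K/W
  R'_cork board = ln(0.0560/0.0313)/(2πk) = 0.5817/(2π·0.0423) = 2.189 m·K/W
  R'_phenolic foam = ln(0.0760/0.0560)/(2πk) = 0.3054/(2π·0.0260) = 1.869 m·K/W
  R'_conv,out = 1/(2πr h) = 1/(2π·0.0760·7.93) = 0.2641 m·K/W
ΣR = 0.004395 + 7.898×10^-4 + 2.189 + 1.869 + 0.2641 = 4.327 m·K/W
Q' = ΔT/ΣR = (278.65 K − 294.3 K)/4.327 = -3.62 W/m
(Negative Q' ⇒ heat flows inward; heat gain = 3.62 W/m.)

Q' = 3.62 W/m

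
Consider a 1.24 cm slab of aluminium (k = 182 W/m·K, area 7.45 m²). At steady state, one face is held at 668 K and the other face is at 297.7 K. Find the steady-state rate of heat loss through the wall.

Q = 40500 kW

Q = kA·ΔT/L = 182 × 7.45 × |668 K − 297.7 K| / 0.0124 = 4.05×10^7 W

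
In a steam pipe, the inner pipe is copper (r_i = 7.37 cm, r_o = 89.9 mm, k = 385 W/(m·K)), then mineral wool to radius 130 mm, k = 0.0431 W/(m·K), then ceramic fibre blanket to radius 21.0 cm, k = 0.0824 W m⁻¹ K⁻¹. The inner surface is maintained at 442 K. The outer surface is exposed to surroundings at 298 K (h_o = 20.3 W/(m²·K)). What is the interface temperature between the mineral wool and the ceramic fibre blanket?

T = 357.7 K

Resistance network (inner→outer):
  R'_copper = ln(0.0899/0.0737)/(2πk) = 0.1987/(2π·385) = 8.214×10^-5 m·K/W
  R'_mineral wool = ln(0.130/0.0899)/(2πk) = 0.3688/(2π·0.0431) = 1.362 m·K/W
  R'_ceramic fibre blanket = ln(0.210/0.130)/(2πk) = 0.4796/(2π·0.0824) = 0.9263 m·K/W
  R'_conv,out = 1/(2πr h) = 1/(2π·0.210·20.3) = 0.03733 m·K/W
ΣR = 8.214×10^-5 + 1.362 + 0.9263 + 0.03733 = 2.326 m·K/W
Q' = ΔT/ΣR = (442 K − 298 K)/2.326 = 61.91 W/m
From the inner boundary to the mineral wool/ceramic fibre blanket interface, ΣR_partial = 1.362 m·K/W.
T_interface = T_in − Q'·ΣR_partial = 442 K − (61.91)(1.362) = 357.7 K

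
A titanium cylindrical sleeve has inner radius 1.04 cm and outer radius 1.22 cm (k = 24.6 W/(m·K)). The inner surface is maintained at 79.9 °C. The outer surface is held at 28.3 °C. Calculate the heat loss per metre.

Q' = 50000 W/m

Q' = 2πk·ΔT/ln(r₂/r₁) = 2π × 24.6 × 51.6 / ln(0.0122/0.0104) = 50000 W/m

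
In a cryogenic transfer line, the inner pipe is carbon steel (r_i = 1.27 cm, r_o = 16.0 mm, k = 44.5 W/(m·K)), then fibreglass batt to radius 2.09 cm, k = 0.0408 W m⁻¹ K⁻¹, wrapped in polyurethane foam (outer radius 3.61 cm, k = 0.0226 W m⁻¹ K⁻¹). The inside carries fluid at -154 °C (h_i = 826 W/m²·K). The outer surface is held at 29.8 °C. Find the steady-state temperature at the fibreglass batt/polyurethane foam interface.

Treat each layer as a resistance in series:
  R'_conv,in = 1/(2πr h) = 1/(2π·0.0127·826) = 0.01517 m·K/W
  R'_carbon steel = ln(0.0160/0.0127)/(2πk) = 0.2310/(2π·44.5) = 8.261×10^-4 m·K/W
  R'_fibreglass batt = ln(0.0209/0.0160)/(2πk) = 0.2672/(2π·0.0408) = 1.042 m·K/W
  R'_polyurethane foam = ln(0.0361/0.0209)/(2πk) = 0.5465/(2π·0.0226) = 3.849 m·K/W
ΣR = 0.01517 + 8.261×10^-4 + 1.042 + 3.849 = 4.907 m·K/W
Q' = ΔT/ΣR = (-154 °C − 29.8 °C)/4.907 = -37.46 W/m
From the inner boundary to the fibreglass batt/polyurethane foam interface, ΣR_partial = 1.058 m·K/W.
T_interface = T_in − Q'·ΣR_partial = -154 °C − (-37.46)(1.058) = -114 °C

T = -114 °C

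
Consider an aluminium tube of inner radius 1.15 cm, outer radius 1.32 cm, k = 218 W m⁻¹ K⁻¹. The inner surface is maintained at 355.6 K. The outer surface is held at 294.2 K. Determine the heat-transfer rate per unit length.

Q' = 2πk·ΔT/ln(r₂/r₁) = 2π × 218 × 61.4 / ln(0.0132/0.0115) = 6.10×10^5 W/m

Q' = 6.10×10^5 W/m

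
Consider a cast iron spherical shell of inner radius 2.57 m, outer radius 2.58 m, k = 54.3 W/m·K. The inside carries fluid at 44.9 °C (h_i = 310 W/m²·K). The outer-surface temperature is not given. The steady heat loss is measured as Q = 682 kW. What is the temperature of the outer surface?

T_out = 16.9 °C

Series resistances:
  R_conv,in = 1/(4πr²h) = 1/(4π·2.57²·310) = 3.887×10^-5 K/W
  R_cast iron = (1/2.57 − 1/2.58)/(4πk) = 0.001508/(4π·54.3) = 2.210×10^-6 K/W
ΣR = 4.108×10^-5 K/W
ΔT = Q·ΣR = 6.82×10^5 × 4.108×10^-5 = 28.02 K
Heat flows outward, so T_out = T_in − ΔT = 44.9 − 28.02 = 16.9 °C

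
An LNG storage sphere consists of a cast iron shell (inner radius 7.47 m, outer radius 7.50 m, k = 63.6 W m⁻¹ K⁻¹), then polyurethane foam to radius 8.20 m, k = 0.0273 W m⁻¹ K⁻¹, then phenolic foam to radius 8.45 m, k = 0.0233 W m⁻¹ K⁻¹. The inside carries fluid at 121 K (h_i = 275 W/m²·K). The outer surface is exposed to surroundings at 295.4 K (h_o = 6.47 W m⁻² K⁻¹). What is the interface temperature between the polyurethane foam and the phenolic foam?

Series thermal resistances, inner to outer:
  R_conv,in = 1/(4πr²h) = 1/(4π·7.47²·275) = 5.186×10^-6 K/W
  R_cast iron = (1/7.47 − 1/7.50)/(4πk) = 5.355×10^-4/(4π·63.6) = 6.700×10^-7 K/W
  R_polyurethane foam = (1/7.50 − 1/8.20)/(4πk) = 0.01138/(4π·0.0273) = 0.03318 K/W
  R_phenolic foam = (1/8.20 − 1/8.45)/(4πk) = 0.003608/(4π·0.0233) = 0.01232 K/W
  R_conv,out = 1/(4πr²h) = 1/(4π·8.45²·6.47) = 1.723×10^-4 K/W
ΣR = 5.186×10^-6 + 6.700×10^-7 + 0.03318 + 0.01232 + 1.723×10^-4 = 0.04568 K/W
Q = ΔT/ΣR = (121 K − 295.4 K)/0.04568 = -3818 W
From the inner boundary to the polyurethane foam/phenolic foam interface, ΣR_partial = 0.03319 K/W.
T_interface = T_in − Q·ΣR_partial = 121 K − (-3818)(0.03319) = 247.7 K

T = 247.7 K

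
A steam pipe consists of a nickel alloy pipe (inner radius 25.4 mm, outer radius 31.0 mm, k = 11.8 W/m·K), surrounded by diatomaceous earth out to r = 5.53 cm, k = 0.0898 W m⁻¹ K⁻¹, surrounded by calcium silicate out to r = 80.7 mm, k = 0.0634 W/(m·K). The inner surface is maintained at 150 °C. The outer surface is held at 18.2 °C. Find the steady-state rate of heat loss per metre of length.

Series thermal resistances, inner to outer:
  R'_nickel alloy = ln(0.0310/0.0254)/(2πk) = 0.1992/(2π·11.8) = 0.002687 m·K/W
  R'_diatomaceous earth = ln(0.0553/0.0310)/(2πk) = 0.5788/(2π·0.0898) = 1.026 m·K/W
  R'_calcium silicate = ln(0.0807/0.0553)/(2πk) = 0.3780/(2π·0.0634) = 0.9488 m·K/W
ΣR = 0.002687 + 1.026 + 0.9488 = 1.977 m·K/W
Q' = ΔT/ΣR = (150 °C − 18.2 °C)/1.977 = 66.7 W/m

Q' = 66.7 W/m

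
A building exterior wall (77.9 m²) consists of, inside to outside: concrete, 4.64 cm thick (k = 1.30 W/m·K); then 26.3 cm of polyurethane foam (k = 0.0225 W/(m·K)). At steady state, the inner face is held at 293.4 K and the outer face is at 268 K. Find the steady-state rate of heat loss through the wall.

Series thermal resistances, inner to outer:
  R_concrete = L/(kA) = 0.0464/(1.30·77.9) = 4.582×10^-4 K/W
  R_polyurethane foam = L/(kA) = 0.263/(0.0225·77.9) = 0.1500 K/W
ΣR = 4.582×10^-4 + 0.1500 = 0.1505 K/W
Q = ΔT/ΣR = (293.4 K − 268 K)/0.1505 = 169 W

Q = 169 W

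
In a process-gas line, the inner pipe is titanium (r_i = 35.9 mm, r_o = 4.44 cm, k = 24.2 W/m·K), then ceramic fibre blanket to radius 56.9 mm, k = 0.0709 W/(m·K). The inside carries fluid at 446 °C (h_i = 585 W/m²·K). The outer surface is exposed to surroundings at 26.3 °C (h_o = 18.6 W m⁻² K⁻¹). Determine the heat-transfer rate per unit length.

Q' = 586 W/m

Resistance network (inner→outer):
  R'_conv,in = 1/(2πr h) = 1/(2π·0.0359·585) = 0.007578 m·K/W
  R'_titanium = ln(0.0444/0.0359)/(2πk) = 0.2125/(2π·24.2) = 0.001398 m·K/W
  R'_ceramic fibre blanket = ln(0.0569/0.0444)/(2πk) = 0.2481/(2π·0.0709) = 0.5568 m·K/W
  R'_conv,out = 1/(2πr h) = 1/(2π·0.0569·18.6) = 0.1504 m·K/W
ΣR = 0.007578 + 0.001398 + 0.5568 + 0.1504 = 0.7162 m·K/W
Q' = ΔT/ΣR = (446 °C − 26.3 °C)/0.7162 = 586 W/m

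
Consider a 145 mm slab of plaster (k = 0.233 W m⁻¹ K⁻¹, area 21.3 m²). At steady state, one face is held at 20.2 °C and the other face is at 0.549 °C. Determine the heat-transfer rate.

Q = kA·ΔT/L = 0.233 × 21.3 × |20.2 °C − 0.549 °C| / 0.145 = 673 W

Q = 673 W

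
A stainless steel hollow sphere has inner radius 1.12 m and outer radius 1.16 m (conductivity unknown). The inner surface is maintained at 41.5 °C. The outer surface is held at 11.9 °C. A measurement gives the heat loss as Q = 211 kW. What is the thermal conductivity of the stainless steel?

k = 17.5 W/m·K

ΣR = ΔT/Q = |41.5 − 11.9|/2.11×10^5 = 1.403×10^-4 K/W
(1/r₁−1/r₂)/(4πk) = 1.403×10^-4 ⇒ k = 0.03079/(4π·1.403×10^-4) = 17.5 W/m·K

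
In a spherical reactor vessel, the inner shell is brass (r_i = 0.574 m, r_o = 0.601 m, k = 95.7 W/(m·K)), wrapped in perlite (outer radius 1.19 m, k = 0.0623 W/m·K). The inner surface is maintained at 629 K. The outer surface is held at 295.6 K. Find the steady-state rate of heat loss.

Q = 317 W

Resistance network (inner→outer):
  R_brass = (1/0.574 − 1/0.601)/(4πk) = 0.07827/(4π·95.7) = 6.508×10^-5 K/W
  R_perlite = (1/0.601 − 1/1.19)/(4πk) = 0.8236/(4π·0.0623) = 1.052 K/W
ΣR = 6.508×10^-5 + 1.052 = 1.052 K/W
Q = ΔT/ΣR = (629 K − 295.6 K)/1.052 = 317 W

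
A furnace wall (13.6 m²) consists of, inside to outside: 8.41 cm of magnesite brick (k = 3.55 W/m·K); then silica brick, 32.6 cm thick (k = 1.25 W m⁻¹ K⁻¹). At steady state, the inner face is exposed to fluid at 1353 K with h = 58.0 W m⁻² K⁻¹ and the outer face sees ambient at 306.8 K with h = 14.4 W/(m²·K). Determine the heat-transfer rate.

Q = 38300 W

Treat each layer as a resistance in series:
  R_conv,in = 1/(hA) = 1/(58.0·13.6) = 0.001268 K/W
  R_magnesite brick = L/(kA) = 0.0841/(3.55·13.6) = 0.001742 K/W
  R_silica brick = L/(kA) = 0.326/(1.25·13.6) = 0.01918 K/W
  R_conv,out = 1/(hA) = 1/(14.4·13.6) = 0.005106 K/W
ΣR = 0.001268 + 0.001742 + 0.01918 + 0.005106 = 0.02730 K/W
Q = ΔT/ΣR = (1353 K − 306.8 K)/0.02730 = 38300 W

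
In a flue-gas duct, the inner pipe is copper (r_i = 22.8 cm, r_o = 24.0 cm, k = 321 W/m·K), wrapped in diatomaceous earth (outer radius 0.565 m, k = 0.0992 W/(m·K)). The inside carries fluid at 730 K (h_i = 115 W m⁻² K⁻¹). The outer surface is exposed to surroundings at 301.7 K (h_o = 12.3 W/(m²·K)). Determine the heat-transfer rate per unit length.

Q' = 305 W/m

Series thermal resistances, inner to outer:
  R'_conv,in = 1/(2πr h) = 1/(2π·0.228·115) = 0.006070 m·K/W
  R'_copper = ln(0.240/0.228)/(2πk) = 0.05129/(2π·321) = 2.543×10^-5 m·K/W
  R'_diatomaceous earth = ln(0.565/0.240)/(2πk) = 0.8562/(2π·0.0992) = 1.374 m·K/W
  R'_conv,out = 1/(2πr h) = 1/(2π·0.565·12.3) = 0.02290 m·K/W
ΣR = 0.006070 + 2.543×10^-5 + 1.374 + 0.02290 = 1.403 m·K/W
Q' = ΔT/ΣR = (730 K − 301.7 K)/1.403 = 305 W/m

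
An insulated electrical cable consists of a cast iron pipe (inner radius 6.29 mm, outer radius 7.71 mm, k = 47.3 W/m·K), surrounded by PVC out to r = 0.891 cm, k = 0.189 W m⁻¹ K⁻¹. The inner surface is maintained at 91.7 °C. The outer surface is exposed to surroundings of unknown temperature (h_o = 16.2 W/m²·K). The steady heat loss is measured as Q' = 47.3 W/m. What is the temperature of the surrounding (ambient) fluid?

Sum the resistances:
  R'_cast iron = ln(0.00771/0.00629)/(2πk) = 0.2036/(2π·47.3) = 6.849×10^-4 m·K/W
  R'_PVC = ln(0.00891/0.00771)/(2πk) = 0.1447/(2π·0.189) = 0.1218 m·K/W
  R'_conv,out = 1/(2πr h) = 1/(2π·0.00891·16.2) = 1.103 m·K/W
ΣR = 1.225 m·K/W
ΔT = Q'·ΣR = 47.3 × 1.225 = 57.94 K
Heat flows outward, so T_out = T_in − ΔT = 91.7 − 57.94 = 33.8 °C

T_out = 33.8 °C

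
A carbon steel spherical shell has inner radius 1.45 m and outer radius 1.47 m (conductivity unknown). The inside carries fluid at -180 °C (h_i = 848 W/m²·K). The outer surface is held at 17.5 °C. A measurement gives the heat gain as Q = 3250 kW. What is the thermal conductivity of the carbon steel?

ΣR = ΔT/Q = |-180 − 17.5|/3.25×10^6 = 6.077×10^-5 K/W
Known resistances:
  R_conv,in = 1/(4πr²h) = 1/(4π·1.45²·848) = 4.463×10^-5 K/W
R_carbon steel = ΣR − ΣR_known = 6.077×10^-5 − 4.463×10^-5 = 1.614×10^-5 K/W
(1/r₁−1/r₂)/(4πk) = 1.614×10^-5 ⇒ k = 0.009383/(4π·1.614×10^-5) = 46.3 W/m·K

k = 46.3 W/m·K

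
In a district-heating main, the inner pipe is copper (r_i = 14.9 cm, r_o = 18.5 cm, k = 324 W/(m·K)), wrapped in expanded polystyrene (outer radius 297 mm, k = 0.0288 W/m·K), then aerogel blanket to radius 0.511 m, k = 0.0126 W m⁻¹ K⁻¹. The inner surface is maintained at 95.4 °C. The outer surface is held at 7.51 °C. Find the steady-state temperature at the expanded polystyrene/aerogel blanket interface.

Series thermal resistances, inner to outer:
  R'_copper = ln(0.185/0.149)/(2πk) = 0.2164/(2π·324) = 1.063×10^-4 m·K/W
  R'_expanded polystyrene = ln(0.297/0.185)/(2πk) = 0.4734/(2π·0.0288) = 2.616 m·K/W
  R'_aerogel blanket = ln(0.511/0.297)/(2πk) = 0.5426/(2π·0.0126) = 6.854 m·K/W
ΣR = 1.063×10^-4 + 2.616 + 6.854 = 9.470 m·K/W
Q' = ΔT/ΣR = (95.4 °C − 7.51 °C)/9.470 = 9.281 W/m
From the inner boundary to the expanded polystyrene/aerogel blanket interface, ΣR_partial = 2.616 m·K/W.
T_interface = T_in − Q'·ΣR_partial = 95.4 °C − (9.281)(2.616) = 71.1 °C

T = 71.1 °C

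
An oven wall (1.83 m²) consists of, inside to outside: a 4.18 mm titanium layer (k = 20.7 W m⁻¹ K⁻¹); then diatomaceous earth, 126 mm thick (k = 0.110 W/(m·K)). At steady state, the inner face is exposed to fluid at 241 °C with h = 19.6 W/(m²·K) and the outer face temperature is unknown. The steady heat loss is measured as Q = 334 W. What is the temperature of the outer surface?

T_out = 22.6 °C

Sum the resistances:
  R_conv,in = 1/(hA) = 1/(19.6·1.83) = 0.02788 K/W
  R_titanium = L/(kA) = 0.00418/(20.7·1.83) = 1.103×10^-4 K/W
  R_diatomaceous earth = L/(kA) = 0.126/(0.110·1.83) = 0.6259 K/W
ΣR = 0.6539 K/W
ΔT = Q·ΣR = 334 × 0.6539 = 218.4 K
Heat flows outward, so T_out = T_in − ΔT = 241 − 218.4 = 22.6 °C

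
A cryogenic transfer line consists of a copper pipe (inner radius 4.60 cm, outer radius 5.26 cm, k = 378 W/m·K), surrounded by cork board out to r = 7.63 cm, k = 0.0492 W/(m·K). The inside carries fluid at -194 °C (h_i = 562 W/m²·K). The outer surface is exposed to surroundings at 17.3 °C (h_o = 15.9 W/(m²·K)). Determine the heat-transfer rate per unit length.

Treat each layer as a resistance in series:
  R'_conv,in = 1/(2πr h) = 1/(2π·0.0460·562) = 0.006156 m·K/W
  R'_copper = ln(0.0526/0.0460)/(2πk) = 0.1341/(2π·378) = 5.645×10^-5 m·K/W
  R'_cork board = ln(0.0763/0.0526)/(2πk) = 0.3720/(2π·0.0492) = 1.203 m·K/W
  R'_conv,out = 1/(2πr h) = 1/(2π·0.0763·15.9) = 0.1312 m·K/W
ΣR = 0.006156 + 5.645×10^-5 + 1.203 + 0.1312 = 1.340 m·K/W
Q' = ΔT/ΣR = (-194 °C − 17.3 °C)/1.340 = -158 W/m
(Negative Q' ⇒ heat flows inward; heat gain = 158 W/m.)

Q' = 158 W/m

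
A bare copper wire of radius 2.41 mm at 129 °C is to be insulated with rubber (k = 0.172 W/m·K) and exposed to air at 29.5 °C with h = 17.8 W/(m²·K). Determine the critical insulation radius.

r_cr = 0.966 cm

For a cylinder, r_cr = k_ins/h = 0.172/17.8 = 0.00966 m = 0.966 cm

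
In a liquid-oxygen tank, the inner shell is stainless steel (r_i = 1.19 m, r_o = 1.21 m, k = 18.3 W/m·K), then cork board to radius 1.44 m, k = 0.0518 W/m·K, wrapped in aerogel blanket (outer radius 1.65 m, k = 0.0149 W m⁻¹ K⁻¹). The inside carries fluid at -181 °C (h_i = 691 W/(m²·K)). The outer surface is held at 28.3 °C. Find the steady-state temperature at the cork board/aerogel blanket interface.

T = -118 °C

Resistance network (inner→outer):
  R_conv,in = 1/(4πr²h) = 1/(4π·1.19²·691) = 8.132×10^-5 K/W
  R_stainless steel = (1/1.19 − 1/1.21)/(4πk) = 0.01389/(4π·18.3) = 6.040×10^-5 K/W
  R_cork board = (1/1.21 − 1/1.44)/(4πk) = 0.1320/(4π·0.0518) = 0.2028 K/W
  R_aerogel blanket = (1/1.44 − 1/1.65)/(4πk) = 0.08838/(4π·0.0149) = 0.4720 K/W
ΣR = 8.132×10^-5 + 6.040×10^-5 + 0.2028 + 0.4720 = 0.6749 K/W
Q = ΔT/ΣR = (-181 °C − 28.3 °C)/0.6749 = -310.1 W
From the inner boundary to the cork board/aerogel blanket interface, ΣR_partial = 0.2029 K/W.
T_interface = T_in − Q·ΣR_partial = -181 °C − (-310.1)(0.2029) = -118 °C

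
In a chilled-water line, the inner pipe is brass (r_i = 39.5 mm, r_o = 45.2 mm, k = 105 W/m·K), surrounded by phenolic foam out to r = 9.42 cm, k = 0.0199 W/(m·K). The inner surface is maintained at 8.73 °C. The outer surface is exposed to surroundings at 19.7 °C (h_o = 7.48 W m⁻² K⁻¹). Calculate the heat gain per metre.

Treat each layer as a resistance in series:
  R'_brass = ln(0.0452/0.0395)/(2πk) = 0.1348/(2π·105) = 2.043×10^-4 m·K/W
  R'_phenolic foam = ln(0.0942/0.0452)/(2πk) = 0.7343/(2π·0.0199) = 5.873 m·K/W
  R'_conv,out = 1/(2πr h) = 1/(2π·0.0942·7.48) = 0.2259 m·K/W
ΣR = 2.043×10^-4 + 5.873 + 0.2259 = 6.099 m·K/W
Q' = ΔT/ΣR = (8.73 °C − 19.7 °C)/6.099 = -1.80 W/m
(Negative Q' ⇒ heat flows inward; heat gain = 1.80 W/m.)

Q' = 1.80 W/m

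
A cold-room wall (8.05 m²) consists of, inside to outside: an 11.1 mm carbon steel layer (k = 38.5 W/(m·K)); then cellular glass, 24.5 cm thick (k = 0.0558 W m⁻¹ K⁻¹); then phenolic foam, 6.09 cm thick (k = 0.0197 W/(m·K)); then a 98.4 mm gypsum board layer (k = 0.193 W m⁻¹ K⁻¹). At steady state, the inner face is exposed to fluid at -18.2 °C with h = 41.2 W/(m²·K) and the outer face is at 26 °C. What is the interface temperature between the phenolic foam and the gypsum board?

Treat each layer as a resistance in series:
  R_conv,in = 1/(hA) = 1/(41.2·8.05) = 0.003015 K/W
  R_carbon steel = L/(kA) = 0.0111/(38.5·8.05) = 3.582×10^-5 K/W
  R_cellular glass = L/(kA) = 0.245/(0.0558·8.05) = 0.5454 K/W
  R_phenolic foam = L/(kA) = 0.0609/(0.0197·8.05) = 0.3840 K/W
  R_gypsum board = L/(kA) = 0.0984/(0.193·8.05) = 0.06333 K/W
ΣR = 0.003015 + 3.582×10^-5 + 0.5454 + 0.3840 + 0.06333 = 0.9958 K/W
Q = ΔT/ΣR = (-18.2 °C − 26 °C)/0.9958 = -44.39 W
From the inner boundary to the phenolic foam/gypsum board interface, ΣR_partial = 0.9325 K/W.
T_interface = T_in − Q·ΣR_partial = -18.2 °C − (-44.39)(0.9325) = 23.2 °C

T = 23.2 °C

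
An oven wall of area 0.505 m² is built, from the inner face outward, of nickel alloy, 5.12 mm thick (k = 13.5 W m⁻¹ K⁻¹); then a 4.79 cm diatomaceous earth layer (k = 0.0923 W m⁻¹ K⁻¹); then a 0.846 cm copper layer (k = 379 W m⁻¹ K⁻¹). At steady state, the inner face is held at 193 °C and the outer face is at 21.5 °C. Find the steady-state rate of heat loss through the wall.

Q = 167 W

Series thermal resistances, inner to outer:
  R_nickel alloy = L/(kA) = 0.00512/(13.5·0.505) = 7.510×10^-4 K/W
  R_diatomaceous earth = L/(kA) = 0.0479/(0.0923·0.505) = 1.028 K/W
  R_copper = L/(kA) = 0.00846/(379·0.505) = 4.420×10^-5 K/W
ΣR = 7.510×10^-4 + 1.028 + 4.420×10^-5 = 1.029 K/W
Q = ΔT/ΣR = (193 °C − 21.5 °C)/1.029 = 167 W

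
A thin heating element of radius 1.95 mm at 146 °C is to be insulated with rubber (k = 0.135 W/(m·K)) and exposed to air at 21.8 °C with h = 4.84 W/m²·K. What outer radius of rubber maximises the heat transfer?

For a cylinder, r_cr = k_ins/h = 0.135/4.84 = 0.0279 m = 2.79 cm

r_cr = 2.79 cm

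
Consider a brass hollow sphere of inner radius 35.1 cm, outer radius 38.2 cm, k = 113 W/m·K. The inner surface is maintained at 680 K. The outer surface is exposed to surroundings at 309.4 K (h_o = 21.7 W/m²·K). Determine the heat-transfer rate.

Treat each layer as a resistance in series:
  R_brass = (1/0.351 − 1/0.382)/(4πk) = 0.2312/(4π·113) = 1.628×10^-4 K/W
  R_conv,out = 1/(4πr²h) = 1/(4π·0.382²·21.7) = 0.02513 K/W
ΣR = 1.628×10^-4 + 0.02513 = 0.02529 K/W
Q = ΔT/ΣR = (680 K − 309.4 K)/0.02529 = 14700 W

Q = 14.7 kW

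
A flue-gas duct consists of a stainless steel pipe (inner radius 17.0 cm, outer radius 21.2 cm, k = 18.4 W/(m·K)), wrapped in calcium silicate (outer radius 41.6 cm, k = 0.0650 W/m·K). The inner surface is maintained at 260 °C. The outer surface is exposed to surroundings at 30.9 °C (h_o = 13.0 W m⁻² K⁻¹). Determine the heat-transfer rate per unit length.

Q' = 136 W/m

Series thermal resistances, inner to outer:
  R'_stainless steel = ln(0.212/0.170)/(2πk) = 0.2208/(2π·18.4) = 0.001910 m·K/W
  R'_calcium silicate = ln(0.416/0.212)/(2πk) = 0.6741/(2π·0.0650) = 1.651 m·K/W
  R'_conv,out = 1/(2πr h) = 1/(2π·0.416·13.0) = 0.02943 m·K/W
ΣR = 0.001910 + 1.651 + 0.02943 = 1.682 m·K/W
Q' = ΔT/ΣR = (260 °C − 30.9 °C)/1.682 = 136 W/m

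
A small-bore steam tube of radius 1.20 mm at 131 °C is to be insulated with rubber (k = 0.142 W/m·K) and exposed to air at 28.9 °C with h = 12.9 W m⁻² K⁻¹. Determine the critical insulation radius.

For a cylinder, r_cr = k_ins/h = 0.142/12.9 = 0.0110 m = 1.10 cm

r_cr = 1.10 cm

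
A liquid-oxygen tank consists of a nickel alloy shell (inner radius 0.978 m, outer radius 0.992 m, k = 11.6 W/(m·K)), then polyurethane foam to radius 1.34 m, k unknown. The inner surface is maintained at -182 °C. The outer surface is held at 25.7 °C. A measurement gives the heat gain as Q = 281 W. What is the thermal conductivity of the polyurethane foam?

ΣR = ΔT/Q = |-182 − 25.7|/281 = 0.7391 K/W
Known resistances:
  R_nickel alloy = (1/0.978 − 1/0.992)/(4πk) = 0.01443/(4π·11.6) = 9.899×10^-5 K/W
R_polyurethane foam = ΣR − ΣR_known = 0.7391 − 9.899×10^-5 = 0.7390 K/W
(1/r₁−1/r₂)/(4πk) = 0.7390 ⇒ k = 0.2618/(4π·0.7390) = 0.0282 W/m·K

k = 0.0282 W/m·K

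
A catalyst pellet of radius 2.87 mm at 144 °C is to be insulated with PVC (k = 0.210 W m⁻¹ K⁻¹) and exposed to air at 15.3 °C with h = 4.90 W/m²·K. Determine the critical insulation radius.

For a sphere, r_cr = 2k_ins/h = 2·0.210/4.90 = 0.0857 m = 8.57 cm

r_cr = 8.57 cm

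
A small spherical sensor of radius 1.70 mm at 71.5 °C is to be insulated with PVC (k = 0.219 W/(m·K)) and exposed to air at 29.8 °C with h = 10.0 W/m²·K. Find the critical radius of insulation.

r_cr = 4.38 cm

For a sphere, r_cr = 2k_ins/h = 2·0.219/10.0 = 0.0438 m = 4.38 cm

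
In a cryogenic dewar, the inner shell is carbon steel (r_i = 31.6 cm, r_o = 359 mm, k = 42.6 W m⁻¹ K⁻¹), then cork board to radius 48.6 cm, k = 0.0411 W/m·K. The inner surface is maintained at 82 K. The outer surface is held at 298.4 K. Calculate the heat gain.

Treat each layer as a resistance in series:
  R_carbon steel = (1/0.316 − 1/0.359)/(4πk) = 0.3790/(4π·42.6) = 7.081×10^-4 K/W
  R_cork board = (1/0.359 − 1/0.486)/(4πk) = 0.7279/(4π·0.0411) = 1.409 K/W
ΣR = 7.081×10^-4 + 1.409 = 1.410 K/W
Q = ΔT/ΣR = (82 K − 298.4 K)/1.410 = -153 W
(Negative Q ⇒ heat flows inward; heat gain = 153 W.)

Q = 153 W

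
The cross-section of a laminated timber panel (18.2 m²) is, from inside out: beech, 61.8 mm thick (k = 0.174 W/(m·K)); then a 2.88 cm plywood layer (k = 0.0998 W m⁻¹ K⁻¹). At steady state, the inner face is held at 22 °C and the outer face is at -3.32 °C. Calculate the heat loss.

Q = 716 W

Series thermal resistances, inner to outer:
  R_beech = L/(kA) = 0.0618/(0.174·18.2) = 0.01951 K/W
  R_plywood = L/(kA) = 0.0288/(0.0998·18.2) = 0.01586 K/W
ΣR = 0.01951 + 0.01586 = 0.03537 K/W
Q = ΔT/ΣR = (22 °C − -3.32 °C)/0.03537 = 716 W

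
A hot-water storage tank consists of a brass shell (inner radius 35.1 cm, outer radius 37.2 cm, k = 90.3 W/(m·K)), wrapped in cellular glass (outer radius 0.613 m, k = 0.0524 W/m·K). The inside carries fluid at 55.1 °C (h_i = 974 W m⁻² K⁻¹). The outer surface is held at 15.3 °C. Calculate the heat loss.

Q = 24.8 W

Treat each layer as a resistance in series:
  R_conv,in = 1/(4πr²h) = 1/(4π·0.351²·974) = 6.632×10^-4 K/W
  R_brass = (1/0.351 − 1/0.372)/(4πk) = 0.1608/(4π·90.3) = 1.417×10^-4 K/W
  R_cellular glass = (1/0.372 − 1/0.613)/(4πk) = 1.057/(4π·0.0524) = 1.605 K/W
ΣR = 6.632×10^-4 + 1.417×10^-4 + 1.605 = 1.606 K/W
Q = ΔT/ΣR = (55.1 °C − 15.3 °C)/1.606 = 24.8 W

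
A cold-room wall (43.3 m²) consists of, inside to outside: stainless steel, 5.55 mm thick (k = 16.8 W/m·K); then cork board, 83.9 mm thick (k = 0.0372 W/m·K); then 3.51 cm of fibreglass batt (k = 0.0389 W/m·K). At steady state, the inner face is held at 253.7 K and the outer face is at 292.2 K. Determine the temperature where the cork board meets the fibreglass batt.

T = 281.20 K

Resistance network (inner→outer):
  R_stainless steel = L/(kA) = 0.00555/(16.8·43.3) = 7.629×10^-6 K/W
  R_cork board = L/(kA) = 0.0839/(0.0372·43.3) = 0.05209 K/W
  R_fibreglass batt = L/(kA) = 0.0351/(0.0389·43.3) = 0.02084 K/W
ΣR = 7.629×10^-6 + 0.05209 + 0.02084 = 0.07294 K/W
Q = ΔT/ΣR = (253.7 K − 292.2 K)/0.07294 = -527.8 W
From the inner boundary to the cork board/fibreglass batt interface, ΣR_partial = 0.05210 K/W.
T_interface = T_in − Q·ΣR_partial = 253.7 K − (-527.8)(0.05210) = 281.20 K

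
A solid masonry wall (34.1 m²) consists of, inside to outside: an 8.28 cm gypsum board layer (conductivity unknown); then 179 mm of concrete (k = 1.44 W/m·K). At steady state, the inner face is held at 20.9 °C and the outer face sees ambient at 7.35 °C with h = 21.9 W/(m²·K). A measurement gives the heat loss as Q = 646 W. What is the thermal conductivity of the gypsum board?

k = 0.152 W/m·K

ΣR = ΔT/Q = |20.9 − 7.35|/646 = 0.02098 K/W
Known resistances:
  R_concrete = L/(kA) = 0.179/(1.44·34.1) = 0.003645 K/W
  R_conv,out = 1/(hA) = 1/(21.9·34.1) = 0.001339 K/W
R_gypsum board = ΣR − ΣR_known = 0.02098 − 0.004984 = 0.01600 K/W
L/(kA) = 0.01600 ⇒ k = 0.0828/(0.01600·34.1) = 0.152 W/m·K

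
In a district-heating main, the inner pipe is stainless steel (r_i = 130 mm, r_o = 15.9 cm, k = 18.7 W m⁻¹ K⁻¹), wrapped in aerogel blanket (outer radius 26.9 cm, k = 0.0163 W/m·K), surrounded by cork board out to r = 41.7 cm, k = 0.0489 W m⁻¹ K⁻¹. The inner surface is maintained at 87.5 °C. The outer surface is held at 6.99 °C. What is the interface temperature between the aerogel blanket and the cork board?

Resistance network (inner→outer):
  R'_stainless steel = ln(0.159/0.130)/(2πk) = 0.2014/(2π·18.7) = 0.001714 m·K/W
  R'_aerogel blanket = ln(0.269/0.159)/(2πk) = 0.5258/(2π·0.0163) = 5.134 m·K/W
  R'_cork board = ln(0.417/0.269)/(2πk) = 0.4384/(2π·0.0489) = 1.427 m·K/W
ΣR = 0.001714 + 5.134 + 1.427 = 6.563 m·K/W
Q' = ΔT/ΣR = (87.5 °C − 6.99 °C)/6.563 = 12.27 W/m
From the inner boundary to the aerogel blanket/cork board interface, ΣR_partial = 5.136 m·K/W.
T_interface = T_in − Q'·ΣR_partial = 87.5 °C − (12.27)(5.136) = 24.5 °C

T = 24.5 °C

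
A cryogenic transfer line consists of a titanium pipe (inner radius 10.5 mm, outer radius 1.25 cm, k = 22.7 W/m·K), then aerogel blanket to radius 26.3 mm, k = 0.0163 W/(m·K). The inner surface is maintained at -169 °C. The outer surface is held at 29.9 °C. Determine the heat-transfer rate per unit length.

Treat each layer as a resistance in series:
  R'_titanium = ln(0.0125/0.0105)/(2πk) = 0.1744/(2π·22.7) = 0.001222 m·K/W
  R'_aerogel blanket = ln(0.0263/0.0125)/(2πk) = 0.7438/(2π·0.0163) = 7.263 m·K/W
ΣR = 0.001222 + 7.263 = 7.264 m·K/W
Q' = ΔT/ΣR = (-169 °C − 29.9 °C)/7.264 = -27.4 W/m
(Negative Q' ⇒ heat flows inward; heat gain = 27.4 W/m.)

Q' = 27.4 W/m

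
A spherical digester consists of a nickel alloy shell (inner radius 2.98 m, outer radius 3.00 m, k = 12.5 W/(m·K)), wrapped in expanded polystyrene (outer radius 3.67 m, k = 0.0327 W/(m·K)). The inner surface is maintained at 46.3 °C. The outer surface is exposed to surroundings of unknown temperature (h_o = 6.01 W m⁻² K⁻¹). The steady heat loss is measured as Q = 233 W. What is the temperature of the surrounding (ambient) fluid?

T_out = 11.6 °C

Series resistances:
  R_nickel alloy = (1/2.98 − 1/3.00)/(4πk) = 0.002237/(4π·12.5) = 1.424×10^-5 K/W
  R_expanded polystyrene = (1/3.00 − 1/3.67)/(4πk) = 0.06085/(4π·0.0327) = 0.1481 K/W
  R_conv,out = 1/(4πr²h) = 1/(4π·3.67²·6.01) = 9.831×10^-4 K/W
ΣR = 0.1491 K/W
ΔT = Q·ΣR = 233 × 0.1491 = 34.74 K
Heat flows outward, so T_out = T_in − ΔT = 46.3 − 34.74 = 11.6 °C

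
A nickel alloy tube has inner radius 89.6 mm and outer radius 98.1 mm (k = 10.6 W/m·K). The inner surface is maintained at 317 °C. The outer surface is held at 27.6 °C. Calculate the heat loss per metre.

Q' = 2πk·ΔT/ln(r₂/r₁) = 2π × 10.6 × 289.4 / ln(0.0981/0.0896) = 2.13×10^5 W/m

Q' = 213 kW/m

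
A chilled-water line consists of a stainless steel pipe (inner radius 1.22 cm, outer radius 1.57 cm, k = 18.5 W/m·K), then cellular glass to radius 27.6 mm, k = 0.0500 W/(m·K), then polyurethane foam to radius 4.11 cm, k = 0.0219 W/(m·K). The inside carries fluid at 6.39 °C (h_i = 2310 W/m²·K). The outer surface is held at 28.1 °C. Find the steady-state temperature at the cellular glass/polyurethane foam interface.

Series thermal resistances, inner to outer:
  R'_conv,in = 1/(2πr h) = 1/(2π·0.0122·2310) = 0.005647 m·K/W
  R'_stainless steel = ln(0.0157/0.0122)/(2πk) = 0.2522/(2π·18.5) = 0.002170 m·K/W
  R'_cellular glass = ln(0.0276/0.0157)/(2πk) = 0.5642/(2π·0.0500) = 1.796 m·K/W
  R'_polyurethane foam = ln(0.0411/0.0276)/(2πk) = 0.3982/(2π·0.0219) = 2.894 m·K/W
ΣR = 0.005647 + 0.002170 + 1.796 + 2.894 = 4.698 m·K/W
Q' = ΔT/ΣR = (6.39 °C − 28.1 °C)/4.698 = -4.621 W/m
From the inner boundary to the cellular glass/polyurethane foam interface, ΣR_partial = 1.804 m·K/W.
T_interface = T_in − Q'·ΣR_partial = 6.39 °C − (-4.621)(1.804) = 14.7 °C

T = 14.7 °C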